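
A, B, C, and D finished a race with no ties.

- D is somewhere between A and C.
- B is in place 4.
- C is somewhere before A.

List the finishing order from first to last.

C, D, A, B

From clue 1: D is in {2,3}.
From clues 1–2: D → place 2, B → place 4.
From clues 1–3: C → place 1, A → place 3.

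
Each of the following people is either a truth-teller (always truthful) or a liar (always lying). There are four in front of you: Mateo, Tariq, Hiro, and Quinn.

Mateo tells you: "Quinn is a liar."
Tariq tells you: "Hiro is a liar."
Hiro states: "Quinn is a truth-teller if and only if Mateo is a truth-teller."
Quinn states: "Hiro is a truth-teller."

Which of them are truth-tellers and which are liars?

Mateo: truth-teller, Tariq: truth-teller, Hiro: liar, Quinn: liar

Consider Mateo. Suppose Mateo is a liar.
Then no assignment of the remaining roles makes every statement match its speaker's type — contradiction.
So Mateo is a truth-teller.
Consider Tariq. Suppose Tariq is a liar.
Then no assignment of the remaining roles makes every statement match its speaker's type — contradiction.
So Tariq is a truth-teller.
Consider Hiro. Suppose Hiro is a truth-teller.
Then Tariq's statement comes out false, contradicting Tariq being a truth-teller.
So Hiro is a liar.
With that fixed, Quinn's statement is false, so Quinn is a liar.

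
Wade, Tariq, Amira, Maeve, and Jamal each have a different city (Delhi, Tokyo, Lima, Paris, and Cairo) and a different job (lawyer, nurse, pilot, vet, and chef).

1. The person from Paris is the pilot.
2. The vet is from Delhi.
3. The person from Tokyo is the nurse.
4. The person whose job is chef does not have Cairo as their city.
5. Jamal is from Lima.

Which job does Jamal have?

chef

With clues 1–5, lawyer, nurse, pilot, and vet are impossible for Jamal's job.
That leaves chef.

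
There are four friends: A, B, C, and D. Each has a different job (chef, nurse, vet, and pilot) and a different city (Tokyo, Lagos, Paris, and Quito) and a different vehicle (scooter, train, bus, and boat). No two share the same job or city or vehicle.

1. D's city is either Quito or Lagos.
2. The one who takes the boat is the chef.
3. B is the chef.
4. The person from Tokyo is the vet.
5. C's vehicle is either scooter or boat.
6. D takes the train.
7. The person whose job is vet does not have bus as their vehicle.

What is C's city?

With clues 1–7, Lagos, Paris, and Quito are impossible for C's city.
That leaves Tokyo.

Tokyo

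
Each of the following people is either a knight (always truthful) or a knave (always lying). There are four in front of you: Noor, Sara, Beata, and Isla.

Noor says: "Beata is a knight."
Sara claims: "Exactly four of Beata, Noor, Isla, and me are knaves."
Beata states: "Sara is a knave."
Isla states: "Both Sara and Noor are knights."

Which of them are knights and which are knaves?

Consider Noor. Suppose Noor is a knave.
Then no assignment of the remaining roles makes every statement match its speaker's type — contradiction.
So Noor is a knight.
With that fixed, Sara's statement is false, so Sara is a knave.
With that fixed, Beata's statement is true, so Beata is a knight.
With that fixed, Isla's statement is false, so Isla is a knave.

Noor: knight, Sara: knave, Beata: knight, Isla: knave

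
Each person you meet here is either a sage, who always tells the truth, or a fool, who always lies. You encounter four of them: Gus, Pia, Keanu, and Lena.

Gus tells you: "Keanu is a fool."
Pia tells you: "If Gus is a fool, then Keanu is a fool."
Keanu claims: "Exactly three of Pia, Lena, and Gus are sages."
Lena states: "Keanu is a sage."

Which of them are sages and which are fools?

Consider Gus. Suppose Gus is a fool.
Then no assignment of the remaining roles makes every statement match its speaker's type — contradiction.
So Gus is a sage.
With that fixed, Pia's statement is true, so Pia is a sage.
Consider Keanu. Suppose Keanu is a sage.
Then Gus's statement comes out false, contradicting Gus being a sage.
So Keanu is a fool.
With that fixed, Lena's statement is false, so Lena is a fool.

Gus: sage, Pia: sage, Keanu: fool, Lena: fool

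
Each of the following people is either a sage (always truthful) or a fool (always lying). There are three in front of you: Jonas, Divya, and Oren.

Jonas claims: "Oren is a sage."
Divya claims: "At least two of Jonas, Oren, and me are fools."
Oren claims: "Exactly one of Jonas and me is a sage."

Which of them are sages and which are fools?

Consider Jonas. Suppose Jonas is a sage.
Then whichever role Oren has, Oren's statement has the wrong truth value — contradiction.
So Jonas is a fool.
Consider Divya. Suppose Divya is a fool.
Then Divya's own statement would have to be false, but it can't be — contradiction.
So Divya is a sage.
Consider Oren. Suppose Oren is a sage.
Then Jonas's statement comes out true, contradicting Jonas being a fool.
So Oren is a fool.

Jonas: fool, Divya: sage, Oren: fool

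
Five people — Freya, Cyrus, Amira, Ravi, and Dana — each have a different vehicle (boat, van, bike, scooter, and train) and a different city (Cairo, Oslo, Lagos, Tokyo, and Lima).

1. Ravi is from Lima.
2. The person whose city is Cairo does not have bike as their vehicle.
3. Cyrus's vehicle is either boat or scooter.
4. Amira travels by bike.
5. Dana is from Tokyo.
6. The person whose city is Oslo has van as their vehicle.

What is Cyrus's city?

Clue 1 rules out Lima for Cyrus's city.
With clues 1–5, Tokyo is impossible for Cyrus's city.
With clues 1–6, Lagos and Oslo are impossible for Cyrus's city.
That leaves Cairo.

Cairo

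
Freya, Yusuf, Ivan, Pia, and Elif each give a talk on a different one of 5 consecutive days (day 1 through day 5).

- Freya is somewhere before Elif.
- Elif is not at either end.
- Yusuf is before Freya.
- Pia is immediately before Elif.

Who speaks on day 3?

Pia

With clues 1–3, Yusuf is ruled out for day 3.
With clues 1–4, Elif, Freya, and Ivan are ruled out for day 3.
So day 3 is Pia.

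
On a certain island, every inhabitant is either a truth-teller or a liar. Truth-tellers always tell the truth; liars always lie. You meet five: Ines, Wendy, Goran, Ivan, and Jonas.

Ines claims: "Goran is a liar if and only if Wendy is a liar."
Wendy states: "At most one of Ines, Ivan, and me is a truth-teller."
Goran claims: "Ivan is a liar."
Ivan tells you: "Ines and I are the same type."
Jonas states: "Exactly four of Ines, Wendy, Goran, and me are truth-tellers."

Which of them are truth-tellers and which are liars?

Consider Ines. Suppose Ines is a liar.
Then whichever role Ivan has, Ivan's statement has the wrong truth value — contradiction.
So Ines is a truth-teller.
Consider Wendy. Suppose Wendy is a truth-teller.
Then Wendy's own statement would have to be true, but it can't be — contradiction.
So Wendy is a liar.
With that fixed, Jonas's statement is false, so Jonas is a liar.
Consider Goran. Suppose Goran is a truth-teller.
Then Ines's statement comes out false, contradicting Ines being a truth-teller.
So Goran is a liar.
Consider Ivan. Suppose Ivan is a liar.
Then Wendy's statement comes out true, contradicting Wendy being a liar.
So Ivan is a truth-teller.

Ines: truth-teller, Wendy: liar, Goran: liar, Ivan: truth-teller, Jonas: liar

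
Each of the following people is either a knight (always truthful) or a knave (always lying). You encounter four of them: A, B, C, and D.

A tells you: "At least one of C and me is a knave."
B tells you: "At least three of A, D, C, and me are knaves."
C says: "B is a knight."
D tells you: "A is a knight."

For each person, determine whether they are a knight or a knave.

A: knight, B: knave, C: knave, D: knight

Consider A. Suppose A is a knave.
Then A's own statement would have to be false, but it can't be — contradiction.
So A is a knight.
With that fixed, D's statement is true, so D is a knight.
With that fixed, B's statement is false, so B is a knave.
With that fixed, C's statement is false, so C is a knave.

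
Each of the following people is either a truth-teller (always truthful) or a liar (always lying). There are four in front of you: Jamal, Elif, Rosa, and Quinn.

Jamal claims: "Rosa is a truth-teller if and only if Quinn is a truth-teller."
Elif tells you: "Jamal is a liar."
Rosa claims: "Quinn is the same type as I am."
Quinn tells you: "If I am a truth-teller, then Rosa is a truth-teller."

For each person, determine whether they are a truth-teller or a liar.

Consider Jamal. Suppose Jamal is a liar.
Then no assignment of the remaining roles makes every statement match its speaker's type — contradiction.
So Jamal is a truth-teller.
With that fixed, Elif's statement is false, so Elif is a liar.
Consider Rosa. Suppose Rosa is a liar.
Then whichever role Quinn has, Quinn's statement has the wrong truth value — contradiction.
So Rosa is a truth-teller.
With that fixed, Quinn's statement is true, so Quinn is a truth-teller.

Jamal: truth-teller, Elif: liar, Rosa: truth-teller, Quinn: truth-teller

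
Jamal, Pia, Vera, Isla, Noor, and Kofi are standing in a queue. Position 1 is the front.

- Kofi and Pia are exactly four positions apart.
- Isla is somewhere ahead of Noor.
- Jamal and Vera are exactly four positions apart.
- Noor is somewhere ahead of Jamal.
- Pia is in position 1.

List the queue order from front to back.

From clue 1: Pia is in {1,2,5,6}.
From clues 1–3: Isla → position 3, Noor → position 4.
From clues 1–4: Jamal is in {5,6}.
From clues 1–5: Pia → position 1, Vera → position 2, Kofi → position 5, Jamal → position 6.

Pia, Vera, Isla, Noor, Kofi, Jamal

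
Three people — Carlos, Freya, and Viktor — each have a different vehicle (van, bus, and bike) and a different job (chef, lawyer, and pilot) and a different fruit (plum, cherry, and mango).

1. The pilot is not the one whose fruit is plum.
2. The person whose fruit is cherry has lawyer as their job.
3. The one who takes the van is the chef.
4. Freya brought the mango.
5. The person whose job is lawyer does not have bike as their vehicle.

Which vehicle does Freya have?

bike

With clues 1–4, van is impossible for Freya's vehicle.
With clues 1–5, bus is impossible for Freya's vehicle.
That leaves bike.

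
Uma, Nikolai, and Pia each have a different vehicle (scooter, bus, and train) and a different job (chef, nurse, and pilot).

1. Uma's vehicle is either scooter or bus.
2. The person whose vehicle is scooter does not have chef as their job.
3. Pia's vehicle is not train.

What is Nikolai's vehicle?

train

With clues 1–3, bus and scooter are impossible for Nikolai's vehicle.
That leaves train.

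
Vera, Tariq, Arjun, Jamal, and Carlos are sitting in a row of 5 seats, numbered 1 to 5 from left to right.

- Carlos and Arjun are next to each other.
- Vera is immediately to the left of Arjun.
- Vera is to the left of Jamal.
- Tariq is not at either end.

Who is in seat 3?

Carlos

With clues 1–2, Jamal and Tariq are ruled out for seat 3.
With clues 1–3, Vera is ruled out for seat 3.
With clues 1–4, Arjun is ruled out for seat 3.
So seat 3 is Carlos.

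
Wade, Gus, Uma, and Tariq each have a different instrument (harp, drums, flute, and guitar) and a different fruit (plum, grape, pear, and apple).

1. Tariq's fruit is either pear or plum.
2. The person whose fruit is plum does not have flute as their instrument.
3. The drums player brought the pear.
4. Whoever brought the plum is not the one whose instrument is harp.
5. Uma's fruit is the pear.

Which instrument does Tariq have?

guitar

With clues 1–3, flute is impossible for Tariq's instrument.
With clues 1–4, harp is impossible for Tariq's instrument.
With clues 1–5, drums is impossible for Tariq's instrument.
That leaves guitar.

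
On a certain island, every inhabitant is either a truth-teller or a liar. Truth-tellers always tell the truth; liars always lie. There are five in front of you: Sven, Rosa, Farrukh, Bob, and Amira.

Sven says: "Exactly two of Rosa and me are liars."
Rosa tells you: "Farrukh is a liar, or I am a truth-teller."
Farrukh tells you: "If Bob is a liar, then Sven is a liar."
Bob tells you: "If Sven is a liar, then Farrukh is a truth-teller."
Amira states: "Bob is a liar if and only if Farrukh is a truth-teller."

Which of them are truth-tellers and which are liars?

Sven: liar, Rosa: truth-teller, Farrukh: truth-teller, Bob: truth-teller, Amira: liar

Consider Sven. Suppose Sven is a truth-teller.
Then Sven's own statement would have to be true, but it can't be — contradiction.
So Sven is a liar.
With that fixed, Farrukh's statement is true, so Farrukh is a truth-teller.
With that fixed, Bob's statement is true, so Bob is a truth-teller.
With that fixed, Amira's statement is false, so Amira is a liar.
Consider Rosa. Suppose Rosa is a liar.
Then Sven's statement comes out true, contradicting Sven being a liar.
So Rosa is a truth-teller.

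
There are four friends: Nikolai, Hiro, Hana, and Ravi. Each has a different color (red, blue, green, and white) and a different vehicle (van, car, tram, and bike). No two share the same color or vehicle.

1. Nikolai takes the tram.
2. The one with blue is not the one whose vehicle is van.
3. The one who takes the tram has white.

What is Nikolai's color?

With clues 1–3, blue, green, and red are impossible for Nikolai's color.
That leaves white.

white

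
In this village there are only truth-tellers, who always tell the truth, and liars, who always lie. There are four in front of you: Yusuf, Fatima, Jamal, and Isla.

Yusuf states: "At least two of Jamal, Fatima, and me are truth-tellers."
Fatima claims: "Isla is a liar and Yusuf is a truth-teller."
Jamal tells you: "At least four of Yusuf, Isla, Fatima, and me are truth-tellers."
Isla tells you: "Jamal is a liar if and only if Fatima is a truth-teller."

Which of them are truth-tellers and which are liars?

Consider Yusuf. Suppose Yusuf is a truth-teller.
Then no assignment of the remaining roles makes every statement match its speaker's type — contradiction.
So Yusuf is a liar.
With that fixed, Fatima's statement is false, so Fatima is a liar.
With that fixed, Jamal's statement is false, so Jamal is a liar.
With that fixed, Isla's statement is false, so Isla is a liar.

Yusuf: liar, Fatima: liar, Jamal: liar, Isla: liar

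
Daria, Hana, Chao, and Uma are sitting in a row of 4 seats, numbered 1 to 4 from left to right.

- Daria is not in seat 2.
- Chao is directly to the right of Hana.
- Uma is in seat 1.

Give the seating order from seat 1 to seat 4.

Uma, Hana, Chao, Daria

From clue 1: Daria is in {1,3,4}.
From clues 1–3: Uma → seat 1, Hana → seat 2, Chao → seat 3, Daria → seat 4.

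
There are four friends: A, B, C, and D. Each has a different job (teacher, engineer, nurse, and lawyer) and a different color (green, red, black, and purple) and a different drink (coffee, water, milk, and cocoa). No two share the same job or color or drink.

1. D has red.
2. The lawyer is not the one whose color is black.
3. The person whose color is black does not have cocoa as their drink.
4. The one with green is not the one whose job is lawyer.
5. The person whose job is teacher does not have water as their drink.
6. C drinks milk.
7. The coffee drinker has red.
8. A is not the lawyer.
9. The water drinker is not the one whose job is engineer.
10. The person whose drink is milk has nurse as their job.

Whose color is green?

A

Clue 1 rules out D for the one with color green.
With clues 1–10, B and C are impossible for the one with color green.
That leaves A.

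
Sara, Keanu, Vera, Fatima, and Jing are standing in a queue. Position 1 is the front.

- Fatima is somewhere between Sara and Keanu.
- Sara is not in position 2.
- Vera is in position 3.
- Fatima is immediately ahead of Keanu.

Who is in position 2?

Jing

With clues 1–2, Sara is ruled out for position 2.
With clues 1–3, Vera is ruled out for position 2.
With clues 1–4, Fatima and Keanu are ruled out for position 2.
So position 2 is Jing.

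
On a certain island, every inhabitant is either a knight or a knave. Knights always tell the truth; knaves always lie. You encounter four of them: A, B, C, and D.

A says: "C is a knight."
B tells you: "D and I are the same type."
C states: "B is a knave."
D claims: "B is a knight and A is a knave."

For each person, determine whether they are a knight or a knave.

A: knave, B: knight, C: knave, D: knight

Consider A. Suppose A is a knight.
Then no assignment of the remaining roles makes every statement match its speaker's type — contradiction.
So A is a knave.
Consider B. Suppose B is a knave.
Then no assignment of the remaining roles makes every statement match its speaker's type — contradiction.
So B is a knight.
With that fixed, C's statement is false, so C is a knave.
With that fixed, D's statement is true, so D is a knight.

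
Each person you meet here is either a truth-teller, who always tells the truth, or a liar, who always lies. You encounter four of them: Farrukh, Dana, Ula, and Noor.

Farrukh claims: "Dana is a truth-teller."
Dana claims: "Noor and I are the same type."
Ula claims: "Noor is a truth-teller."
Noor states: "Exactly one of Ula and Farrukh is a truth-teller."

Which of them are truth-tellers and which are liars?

Farrukh: liar, Dana: liar, Ula: truth-teller, Noor: truth-teller

Consider Farrukh. Suppose Farrukh is a truth-teller.
Then no assignment of the remaining roles makes every statement match its speaker's type — contradiction.
So Farrukh is a liar.
Consider Dana. Suppose Dana is a truth-teller.
Then Farrukh's statement comes out true, contradicting Farrukh being a liar.
So Dana is a liar.
Consider Ula. Suppose Ula is a liar.
Then no assignment of the remaining roles makes every statement match its speaker's type — contradiction.
So Ula is a truth-teller.
With that fixed, Noor's statement is true, so Noor is a truth-teller.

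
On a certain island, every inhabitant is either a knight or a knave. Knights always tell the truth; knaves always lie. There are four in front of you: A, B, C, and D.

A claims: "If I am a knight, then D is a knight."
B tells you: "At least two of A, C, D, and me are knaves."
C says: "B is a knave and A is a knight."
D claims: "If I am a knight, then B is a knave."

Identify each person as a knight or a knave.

A: knight, B: knave, C: knight, D: knight

Consider A. Suppose A is a knave.
Then A's own statement would have to be false, but it can't be — contradiction.
So A is a knight.
Consider B. Suppose B is a knight.
Then whichever role D has, D's statement has the wrong truth value — contradiction.
So B is a knave.
With that fixed, C's statement is true, so C is a knight.
With that fixed, D's statement is true, so D is a knight.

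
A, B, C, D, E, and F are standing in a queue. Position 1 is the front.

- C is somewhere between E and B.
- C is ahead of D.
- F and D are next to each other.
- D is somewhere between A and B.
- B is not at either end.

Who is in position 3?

B

With clues 1–5, A, C, D, E, and F are ruled out for position 3.
So position 3 is B.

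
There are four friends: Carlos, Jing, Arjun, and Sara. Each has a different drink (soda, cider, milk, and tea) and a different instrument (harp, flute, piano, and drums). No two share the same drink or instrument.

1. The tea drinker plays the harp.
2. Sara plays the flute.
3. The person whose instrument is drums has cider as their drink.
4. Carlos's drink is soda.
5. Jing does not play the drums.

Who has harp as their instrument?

With clues 1–2, Sara is impossible for the one with instrument harp.
With clues 1–4, Carlos is impossible for the one with instrument harp.
With clues 1–5, Arjun is impossible for the one with instrument harp.
That leaves Jing.

Jing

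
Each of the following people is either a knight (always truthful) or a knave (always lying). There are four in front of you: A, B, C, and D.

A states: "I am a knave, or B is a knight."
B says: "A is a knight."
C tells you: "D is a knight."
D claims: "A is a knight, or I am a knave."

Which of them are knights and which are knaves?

Consider A. Suppose A is a knave.
Then A's own statement would have to be false, but it can't be — contradiction.
So A is a knight.
With that fixed, B's statement is true, so B is a knight.
With that fixed, D's statement is true, so D is a knight.
With that fixed, C's statement is true, so C is a knight.

A: knight, B: knight, C: knight, D: knight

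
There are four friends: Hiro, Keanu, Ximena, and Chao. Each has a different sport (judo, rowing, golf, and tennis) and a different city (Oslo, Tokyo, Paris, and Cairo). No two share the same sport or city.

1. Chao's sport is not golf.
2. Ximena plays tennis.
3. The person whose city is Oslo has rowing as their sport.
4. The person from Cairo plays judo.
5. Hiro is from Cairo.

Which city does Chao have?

Oslo

With clues 1–4, Paris and Tokyo are impossible for Chao's city.
With clues 1–5, Cairo is impossible for Chao's city.
That leaves Oslo.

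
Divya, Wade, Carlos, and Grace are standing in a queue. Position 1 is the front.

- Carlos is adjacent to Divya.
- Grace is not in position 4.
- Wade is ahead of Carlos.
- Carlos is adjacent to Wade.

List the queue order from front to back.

Grace, Wade, Carlos, Divya

From clues 1–2: Wade is in {1,2,4}.
From clues 1–3: Divya is in {3,4}.
From clues 1–4: Grace → position 1, Wade → position 2, Carlos → position 3, Divya → position 4.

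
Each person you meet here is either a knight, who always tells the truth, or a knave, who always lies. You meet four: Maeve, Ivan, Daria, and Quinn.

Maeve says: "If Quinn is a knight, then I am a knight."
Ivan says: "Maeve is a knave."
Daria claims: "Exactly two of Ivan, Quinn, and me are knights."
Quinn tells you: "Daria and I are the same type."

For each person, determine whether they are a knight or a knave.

Maeve: knight, Ivan: knave, Daria: knight, Quinn: knight

Consider Maeve. Suppose Maeve is a knave.
Then no assignment of the remaining roles makes every statement match its speaker's type — contradiction.
So Maeve is a knight.
With that fixed, Ivan's statement is false, so Ivan is a knave.
Consider Daria. Suppose Daria is a knave.
Then whichever role Quinn has, Quinn's statement has the wrong truth value — contradiction.
So Daria is a knight.
Consider Quinn. Suppose Quinn is a knave.
Then Daria's statement comes out false, contradicting Daria being a knight.
So Quinn is a knight.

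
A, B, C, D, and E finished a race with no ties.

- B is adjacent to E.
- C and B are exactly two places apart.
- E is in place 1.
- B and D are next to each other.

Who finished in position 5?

A

With clues 1–3, B, C, and E are ruled out for place 5.
With clues 1–4, D is ruled out for place 5.
So place 5 is A.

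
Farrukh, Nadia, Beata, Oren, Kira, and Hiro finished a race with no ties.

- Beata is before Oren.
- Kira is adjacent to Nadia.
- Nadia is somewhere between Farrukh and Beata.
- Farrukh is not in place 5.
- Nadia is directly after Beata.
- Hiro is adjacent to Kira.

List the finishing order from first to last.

From clue 1: Beata is in {1,2,3,4,5}.
From clues 1–3: Nadia is in {2,3,4,5}.
From clues 1–4: Farrukh is in {1,2,4,6}.
From clues 1–5: Farrukh is in {4,6}.
From clues 1–6: Beata → place 1, Nadia → place 2, Kira → place 3, Hiro → place 4, Oren → place 5, Farrukh → place 6.

Beata, Nadia, Kira, Hiro, Oren, Farrukh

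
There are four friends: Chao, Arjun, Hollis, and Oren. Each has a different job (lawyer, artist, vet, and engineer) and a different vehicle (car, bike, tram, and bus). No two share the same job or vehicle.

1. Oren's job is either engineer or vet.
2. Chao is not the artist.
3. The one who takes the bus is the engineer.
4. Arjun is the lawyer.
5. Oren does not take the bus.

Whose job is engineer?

With clues 1–4, Arjun and Hollis are impossible for the one with job engineer.
With clues 1–5, Oren is impossible for the one with job engineer.
That leaves Chao.

Chao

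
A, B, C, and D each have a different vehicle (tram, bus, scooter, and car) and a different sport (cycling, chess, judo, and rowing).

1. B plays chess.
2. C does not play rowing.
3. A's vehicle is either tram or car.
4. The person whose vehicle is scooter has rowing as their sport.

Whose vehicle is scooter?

With clues 1–3, A is impossible for the one with vehicle scooter.
With clues 1–4, B and C are impossible for the one with vehicle scooter.
That leaves D.

D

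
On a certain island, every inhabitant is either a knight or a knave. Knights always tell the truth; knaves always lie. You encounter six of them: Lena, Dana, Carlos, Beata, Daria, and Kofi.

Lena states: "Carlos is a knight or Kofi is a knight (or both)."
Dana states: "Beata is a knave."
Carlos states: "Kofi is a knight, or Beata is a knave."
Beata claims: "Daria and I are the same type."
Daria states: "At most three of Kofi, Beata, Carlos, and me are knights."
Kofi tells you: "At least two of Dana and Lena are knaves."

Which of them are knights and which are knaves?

Lena: knight, Dana: knight, Carlos: knight, Beata: knave, Daria: knight, Kofi: knave

Consider Lena. Suppose Lena is a knave.
Then no assignment of the remaining roles makes every statement match its speaker's type — contradiction.
So Lena is a knight.
With that fixed, Kofi's statement is false, so Kofi is a knave.
With that fixed, Daria's statement is true, so Daria is a knight.
Consider Dana. Suppose Dana is a knave.
Then no assignment of the remaining roles makes every statement match its speaker's type — contradiction.
So Dana is a knight.
Consider Carlos. Suppose Carlos is a knave.
Then Lena's statement comes out false, contradicting Lena being a knight.
So Carlos is a knight.
Consider Beata. Suppose Beata is a knight.
Then Dana's statement comes out false, contradicting Dana being a knight.
So Beata is a knave.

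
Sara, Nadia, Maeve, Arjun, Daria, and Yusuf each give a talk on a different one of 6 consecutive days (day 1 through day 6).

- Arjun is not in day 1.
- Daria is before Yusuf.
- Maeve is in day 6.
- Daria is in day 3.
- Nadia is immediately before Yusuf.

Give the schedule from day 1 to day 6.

From clue 1: Arjun is in {2,3,4,5,6}.
From clues 1–3: Maeve → day 6.
From clues 1–4: Daria → day 3.
From clues 1–5: Sara → day 1, Arjun → day 2, Nadia → day 4, Yusuf → day 5.

Sara, Arjun, Daria, Nadia, Yusuf, Maeve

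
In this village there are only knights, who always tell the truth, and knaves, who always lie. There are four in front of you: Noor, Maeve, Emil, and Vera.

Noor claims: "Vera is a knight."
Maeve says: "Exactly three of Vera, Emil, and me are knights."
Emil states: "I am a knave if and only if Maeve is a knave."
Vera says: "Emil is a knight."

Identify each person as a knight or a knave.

Consider Noor. Suppose Noor is a knave.
Then no assignment of the remaining roles makes every statement match its speaker's type — contradiction.
So Noor is a knight.
Consider Maeve. Suppose Maeve is a knave.
Then whichever role Emil has, Emil's statement has the wrong truth value — contradiction.
So Maeve is a knight.
Consider Emil. Suppose Emil is a knave.
Then Maeve's statement comes out false, contradicting Maeve being a knight.
So Emil is a knight.
With that fixed, Vera's statement is true, so Vera is a knight.

Noor: knight, Maeve: knight, Emil: knight, Vera: knight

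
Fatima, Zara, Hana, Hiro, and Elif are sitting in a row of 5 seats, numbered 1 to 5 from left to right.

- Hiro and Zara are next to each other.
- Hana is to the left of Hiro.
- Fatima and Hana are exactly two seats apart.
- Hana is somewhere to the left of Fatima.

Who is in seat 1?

With clues 1–2, Hiro and Zara are ruled out for seat 1.
With clues 1–3, Elif is ruled out for seat 1.
With clues 1–4, Fatima is ruled out for seat 1.
So seat 1 is Hana.

Hana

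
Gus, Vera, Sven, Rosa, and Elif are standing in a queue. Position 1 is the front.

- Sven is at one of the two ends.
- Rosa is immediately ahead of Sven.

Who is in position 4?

Rosa

With clue 1, Sven is ruled out for position 4.
With clues 1–2, Elif, Gus, and Vera are ruled out for position 4.
So position 4 is Rosa.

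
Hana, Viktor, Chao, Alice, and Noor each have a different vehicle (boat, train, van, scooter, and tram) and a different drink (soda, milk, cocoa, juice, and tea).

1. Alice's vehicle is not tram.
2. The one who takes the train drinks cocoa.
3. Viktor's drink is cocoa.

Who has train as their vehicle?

Viktor

With clues 1–3, Alice, Chao, Hana, and Noor are impossible for the one with vehicle train.
That leaves Viktor.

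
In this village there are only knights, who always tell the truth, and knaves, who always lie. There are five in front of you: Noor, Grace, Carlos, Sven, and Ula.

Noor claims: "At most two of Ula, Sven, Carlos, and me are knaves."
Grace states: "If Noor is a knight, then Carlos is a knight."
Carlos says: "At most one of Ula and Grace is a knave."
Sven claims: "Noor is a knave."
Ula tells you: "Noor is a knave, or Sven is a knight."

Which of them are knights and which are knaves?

Consider Noor. Suppose Noor is a knave.
Then no assignment of the remaining roles makes every statement match its speaker's type — contradiction.
So Noor is a knight.
With that fixed, Sven's statement is false, so Sven is a knave.
With that fixed, Ula's statement is false, so Ula is a knave.
Consider Grace. Suppose Grace is a knave.
Then no assignment of the remaining roles makes every statement match its speaker's type — contradiction.
So Grace is a knight.
With that fixed, Carlos's statement is true, so Carlos is a knight.

Noor: knight, Grace: knight, Carlos: knight, Sven: knave, Ula: knave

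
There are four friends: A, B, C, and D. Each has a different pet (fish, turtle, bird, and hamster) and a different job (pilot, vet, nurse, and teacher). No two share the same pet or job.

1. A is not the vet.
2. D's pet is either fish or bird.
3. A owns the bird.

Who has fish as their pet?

D

With clues 1–3, A, B, and C are impossible for the one with pet fish.
That leaves D.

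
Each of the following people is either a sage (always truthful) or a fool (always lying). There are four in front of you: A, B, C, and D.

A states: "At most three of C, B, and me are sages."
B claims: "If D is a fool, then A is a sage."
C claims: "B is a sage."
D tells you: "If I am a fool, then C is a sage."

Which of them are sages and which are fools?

Regardless of anyone's role, A's statement is true, so A is a sage.
With that fixed, B's statement is true, so B is a sage.
With that fixed, C's statement is true, so C is a sage.
With that fixed, D's statement is true, so D is a sage.

A: sage, B: sage, C: sage, D: sage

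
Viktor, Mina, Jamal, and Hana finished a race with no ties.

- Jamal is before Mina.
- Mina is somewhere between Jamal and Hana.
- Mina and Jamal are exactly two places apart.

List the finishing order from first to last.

From clue 1: Mina is in {2,3,4}.
From clues 1–2: Mina is in {2,3}.
From clues 1–3: Jamal → place 1, Viktor → place 2, Mina → place 3, Hana → place 4.

Jamal, Viktor, Mina, Hana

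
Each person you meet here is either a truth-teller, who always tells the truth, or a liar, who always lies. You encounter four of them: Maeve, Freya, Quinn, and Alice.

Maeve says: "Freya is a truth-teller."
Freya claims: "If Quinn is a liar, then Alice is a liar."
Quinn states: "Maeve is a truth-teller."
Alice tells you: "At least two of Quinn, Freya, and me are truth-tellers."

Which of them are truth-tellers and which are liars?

Consider Maeve. Suppose Maeve is a liar.
Then no assignment of the remaining roles makes every statement match its speaker's type — contradiction.
So Maeve is a truth-teller.
With that fixed, Quinn's statement is true, so Quinn is a truth-teller.
With that fixed, Freya's statement is true, so Freya is a truth-teller.
With that fixed, Alice's statement is true, so Alice is a truth-teller.

Maeve: truth-teller, Freya: truth-teller, Quinn: truth-teller, Alice: truth-teller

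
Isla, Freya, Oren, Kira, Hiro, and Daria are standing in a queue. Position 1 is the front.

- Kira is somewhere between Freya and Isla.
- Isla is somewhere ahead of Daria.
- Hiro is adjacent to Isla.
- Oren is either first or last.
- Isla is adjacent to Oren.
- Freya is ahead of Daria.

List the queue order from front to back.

From clue 1: Kira is in {2,3,4,5}.
From clues 1–4: Oren is in {1,6}.
From clues 1–5: Oren → position 1, Isla → position 2, Hiro → position 3.
From clues 1–6: Kira → position 4, Freya → position 5, Daria → position 6.

Oren, Isla, Hiro, Kira, Freya, Daria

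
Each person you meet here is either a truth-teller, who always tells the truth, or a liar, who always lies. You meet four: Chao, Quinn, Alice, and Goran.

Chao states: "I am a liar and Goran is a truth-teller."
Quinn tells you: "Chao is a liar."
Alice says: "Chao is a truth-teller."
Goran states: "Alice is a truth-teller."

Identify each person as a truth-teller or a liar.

Chao: liar, Quinn: truth-teller, Alice: liar, Goran: liar

Consider Chao. Suppose Chao is a truth-teller.
Then Chao's own statement would have to be true, but it can't be — contradiction.
So Chao is a liar.
With that fixed, Quinn's statement is true, so Quinn is a truth-teller.
With that fixed, Alice's statement is false, so Alice is a liar.
With that fixed, Goran's statement is false, so Goran is a liar.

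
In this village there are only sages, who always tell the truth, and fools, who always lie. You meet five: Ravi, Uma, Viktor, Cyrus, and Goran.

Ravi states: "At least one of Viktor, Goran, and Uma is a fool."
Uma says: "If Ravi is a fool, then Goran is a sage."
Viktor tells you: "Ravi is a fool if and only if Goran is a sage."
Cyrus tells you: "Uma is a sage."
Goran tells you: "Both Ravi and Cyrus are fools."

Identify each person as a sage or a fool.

Ravi: sage, Uma: sage, Viktor: sage, Cyrus: sage, Goran: fool

Consider Ravi. Suppose Ravi is a fool.
Then no assignment of the remaining roles makes every statement match its speaker's type — contradiction.
So Ravi is a sage.
With that fixed, Uma's statement is true, so Uma is a sage.
With that fixed, Cyrus's statement is true, so Cyrus is a sage.
With that fixed, Goran's statement is false, so Goran is a fool.
With that fixed, Viktor's statement is true, so Viktor is a sage.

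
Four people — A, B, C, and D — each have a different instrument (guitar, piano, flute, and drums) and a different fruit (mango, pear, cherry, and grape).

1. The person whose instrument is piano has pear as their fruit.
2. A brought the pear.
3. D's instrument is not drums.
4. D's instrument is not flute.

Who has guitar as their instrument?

With clues 1–2, A is impossible for the one with instrument guitar.
With clues 1–4, B and C are impossible for the one with instrument guitar.
That leaves D.

D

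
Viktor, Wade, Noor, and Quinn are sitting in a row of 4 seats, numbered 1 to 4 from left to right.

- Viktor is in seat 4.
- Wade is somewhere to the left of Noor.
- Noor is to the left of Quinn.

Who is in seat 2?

Noor

With clue 1, Viktor is ruled out for seat 2.
With clues 1–3, Quinn and Wade are ruled out for seat 2.
So seat 2 is Noor.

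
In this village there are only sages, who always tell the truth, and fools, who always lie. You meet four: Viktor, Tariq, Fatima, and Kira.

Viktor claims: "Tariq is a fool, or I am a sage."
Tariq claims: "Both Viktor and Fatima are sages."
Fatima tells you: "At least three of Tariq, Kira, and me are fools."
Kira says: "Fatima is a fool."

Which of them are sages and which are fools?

Consider Viktor. Suppose Viktor is a fool.
Then no assignment of the remaining roles makes every statement match its speaker's type — contradiction.
So Viktor is a sage.
Consider Tariq. Suppose Tariq is a sage.
Then no assignment of the remaining roles makes every statement match its speaker's type — contradiction.
So Tariq is a fool.
Consider Fatima. Suppose Fatima is a sage.
Then Tariq's statement comes out true, contradicting Tariq being a fool.
So Fatima is a fool.
With that fixed, Kira's statement is true, so Kira is a sage.

Viktor: sage, Tariq: fool, Fatima: fool, Kira: sage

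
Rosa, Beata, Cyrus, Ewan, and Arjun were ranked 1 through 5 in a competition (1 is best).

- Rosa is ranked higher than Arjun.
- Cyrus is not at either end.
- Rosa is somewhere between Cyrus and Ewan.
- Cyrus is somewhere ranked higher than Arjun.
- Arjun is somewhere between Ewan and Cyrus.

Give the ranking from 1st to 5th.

Beata, Cyrus, Rosa, Arjun, Ewan

From clue 1: Rosa is in {1,2,3,4}.
From clues 1–2: Cyrus is in {2,3,4}.
From clues 1–3: Rosa is in {2,3}.
From clues 1–5: Beata → rank 1, Cyrus → rank 2, Rosa → rank 3, Arjun → rank 4, Ewan → rank 5.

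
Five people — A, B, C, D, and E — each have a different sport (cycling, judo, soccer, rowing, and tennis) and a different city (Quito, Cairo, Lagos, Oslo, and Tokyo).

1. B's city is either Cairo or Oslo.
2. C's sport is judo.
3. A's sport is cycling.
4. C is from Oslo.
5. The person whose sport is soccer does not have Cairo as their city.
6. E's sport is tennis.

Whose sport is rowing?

With clues 1–2, C is impossible for the one with sport rowing.
With clues 1–3, A is impossible for the one with sport rowing.
With clues 1–6, D and E are impossible for the one with sport rowing.
That leaves B.

B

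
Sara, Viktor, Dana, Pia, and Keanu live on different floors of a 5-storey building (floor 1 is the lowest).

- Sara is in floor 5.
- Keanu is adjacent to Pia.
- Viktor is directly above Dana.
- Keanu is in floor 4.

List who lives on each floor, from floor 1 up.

From clue 1: Sara → floor 5.
From clues 1–2: Viktor is in {1,2,3,4}.
From clues 1–3: Viktor is in {2,4}.
From clues 1–4: Dana → floor 1, Viktor → floor 2, Pia → floor 3, Keanu → floor 4.

Dana, Viktor, Pia, Keanu, Sara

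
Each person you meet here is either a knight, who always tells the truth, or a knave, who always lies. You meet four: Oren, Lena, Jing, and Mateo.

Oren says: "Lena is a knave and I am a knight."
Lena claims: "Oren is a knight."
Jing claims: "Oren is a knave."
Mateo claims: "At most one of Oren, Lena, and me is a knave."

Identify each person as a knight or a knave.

Oren: knave, Lena: knave, Jing: knight, Mateo: knave

Consider Oren. Suppose Oren is a knight.
Then no assignment of the remaining roles makes every statement match its speaker's type — contradiction.
So Oren is a knave.
With that fixed, Lena's statement is false, so Lena is a knave.
With that fixed, Jing's statement is true, so Jing is a knight.
With that fixed, Mateo's statement is false, so Mateo is a knave.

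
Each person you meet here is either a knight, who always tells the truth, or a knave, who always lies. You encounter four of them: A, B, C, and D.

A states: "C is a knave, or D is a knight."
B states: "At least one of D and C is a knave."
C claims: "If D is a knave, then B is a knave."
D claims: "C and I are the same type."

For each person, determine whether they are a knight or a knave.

A: knight, B: knave, C: knight, D: knight

Consider A. Suppose A is a knave.
Then no assignment of the remaining roles makes every statement match its speaker's type — contradiction.
So A is a knight.
Consider B. Suppose B is a knight.
Then no assignment of the remaining roles makes every statement match its speaker's type — contradiction.
So B is a knave.
With that fixed, C's statement is true, so C is a knight.
Consider D. Suppose D is a knave.
Then A's statement comes out false, contradicting A being a knight.
So D is a knight.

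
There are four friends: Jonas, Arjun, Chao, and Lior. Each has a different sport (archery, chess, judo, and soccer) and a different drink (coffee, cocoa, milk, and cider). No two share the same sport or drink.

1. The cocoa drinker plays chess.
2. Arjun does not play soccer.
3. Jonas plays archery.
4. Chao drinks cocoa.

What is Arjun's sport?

judo

With clues 1–2, soccer is impossible for Arjun's sport.
With clues 1–3, archery is impossible for Arjun's sport.
With clues 1–4, chess is impossible for Arjun's sport.
That leaves judo.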